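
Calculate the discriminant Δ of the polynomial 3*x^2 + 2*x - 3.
Δ = 40

For a quadratic a x^2 + b x + c the discriminant is Δ = b^2 - 4ac = (2)^2 - 4*(3)*(-3) = 4 - (-36) = 40.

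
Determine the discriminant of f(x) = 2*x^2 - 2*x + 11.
Δ = -84

For a quadratic a x^2 + b x + c the discriminant is Δ = b^2 - 4ac = (-2)^2 - 4*(2)*(11) = 4 - (88) = -84.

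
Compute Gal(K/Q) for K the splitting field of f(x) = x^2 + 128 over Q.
Gal(K/Q) = Z/2Z (cyclic of order 2)

x^2 + 128 is irreducible over Q since -128 is not a rational square. The splitting field Q(sqrt(-128)) has degree 2 over Q, and its unique nontrivial automorphism is sqrt(-128) ↦ -sqrt(-128). Hence Gal(Q(sqrt(-128))/Q) = Z/2Z.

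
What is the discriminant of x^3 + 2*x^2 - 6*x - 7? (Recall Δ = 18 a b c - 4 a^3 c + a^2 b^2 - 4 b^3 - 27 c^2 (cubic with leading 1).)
Δ = 1421

For x^3 + a x^2 + b x + c the discriminant is Δ = 18 a b c - 4 a^3 c + a^2 b^2 - 4 b^3 - 27 c^2.
Plug a = 2, b = -6, c = -7:
  18*(2)*(-6)*(-7) - 4*(2)^3*(-7) + (2)^2*(-6)^2 - 4*(-6)^3 - 27*(-7)^2
  = 1512 + (224) + 144 + (864) + (-1323)
  = 1421.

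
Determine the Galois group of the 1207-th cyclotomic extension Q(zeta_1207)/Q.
|Gal(Q(zeta_1207)/Q)| = phi(1207) = 1120; group ≅ (Z/1207Z)^* ≅ Z/16Z × Z/70Z

The n-th cyclotomic polynomial Φ_1207(x) is the minimal polynomial of zeta_1207 over Q and has degree phi(1207) = 1120. So Q(zeta_1207) is a degree-1120 Galois extension with Galois group (Z/1207Z)^*. By CRT, (Z/1207Z)^* ≅ (Z/17Z)^* × (Z/71Z)^*. Each prime-power unit group is (Z/17Z)^* ≅ Z/16Z; (Z/71Z)^* ≅ Z/70Z. Hence Gal(Q(zeta_1207)/Q) ≅ Z/16Z × Z/70Z.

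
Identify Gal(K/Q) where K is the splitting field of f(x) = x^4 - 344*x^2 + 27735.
Gal(K/Q) = V_4 (Klein four-group, Z/2Z × Z/2Z)

f factors as (x^2 - 129)(x^2 - 215), so the splitting field is K = Q(sqrt(129), sqrt(215)). The elements 129, 215, 27735 are all non-squares in Q, so sqrt(129) and sqrt(215) generate independent quadratic extensions. Thus [K:Q] = 4 and Gal(K/Q) is generated by the two order-2 automorphisms sqrt(129) ↦ -sqrt(129) and sqrt(215) ↦ -sqrt(215), giving V_4.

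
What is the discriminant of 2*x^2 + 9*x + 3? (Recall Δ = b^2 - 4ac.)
Δ = 57

For a quadratic a x^2 + b x + c the discriminant is Δ = b^2 - 4ac = (9)^2 - 4*(2)*(3) = 81 - (24) = 57.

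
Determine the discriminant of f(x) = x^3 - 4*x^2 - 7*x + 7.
Δ = 6153

For x^3 + a x^2 + b x + c the discriminant is Δ = 18 a b c - 4 a^3 c + a^2 b^2 - 4 b^3 - 27 c^2.
Plug a = -4, b = -7, c = 7:
  18*(-4)*(-7)*(7) - 4*(-4)^3*(7) + (-4)^2*(-7)^2 - 4*(-7)^3 - 27*(7)^2
  = 3528 + (1792) + 784 + (1372) + (-1323)
  = 6153.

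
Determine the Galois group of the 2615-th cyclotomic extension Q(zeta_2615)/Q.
|Gal(Q(zeta_2615)/Q)| = phi(2615) = 2088; group ≅ (Z/2615Z)^* ≅ Z/4Z × Z/522Z

The n-th cyclotomic polynomial Φ_2615(x) is the minimal polynomial of zeta_2615 over Q and has degree phi(2615) = 2088. So Q(zeta_2615) is a degree-2088 Galois extension with Galois group (Z/2615Z)^*. By CRT, (Z/2615Z)^* ≅ (Z/5Z)^* × (Z/523Z)^*. Each prime-power unit group is (Z/5Z)^* ≅ Z/4Z; (Z/523Z)^* ≅ Z/522Z. Hence Gal(Q(zeta_2615)/Q) ≅ Z/4Z × Z/522Z.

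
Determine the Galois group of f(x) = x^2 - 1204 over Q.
Gal(K/Q) = Z/2Z (cyclic of order 2)

x^2 - 1204 is irreducible over Q since 1204 is not a rational square. The splitting field Q(sqrt(1204)) has degree 2 over Q, and its unique nontrivial automorphism is sqrt(1204) ↦ -sqrt(1204). Hence Gal(Q(sqrt(1204))/Q) = Z/2Z.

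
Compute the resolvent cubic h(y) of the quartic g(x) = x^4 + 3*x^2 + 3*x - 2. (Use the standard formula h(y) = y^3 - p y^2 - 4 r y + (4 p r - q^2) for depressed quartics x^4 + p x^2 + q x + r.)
h(y) = y^3 - 3*y^2 + 8*y - 33

Identify coefficients: p = 3, q = 3, r = -2.
Plug into h(y) = y^3 - p y^2 - 4 r y + (4 p r - q^2):
  h(y) = y^3 - (3) y^2 - 4*(-2) y + (4*(3)*(-2) - (3)^2)
       = y^3 + (-3) y^2 + (8) y + (-33).
Simplifying: h(y) = y^3 - 3*y^2 + 8*y - 33.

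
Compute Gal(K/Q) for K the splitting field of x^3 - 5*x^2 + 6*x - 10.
Gal(K/Q) = S_3 (symmetric group of order 6)

Compute the discriminant of x^3 + (-5)*x^2 + (6)*x + (-10): Δ = -2264. Since Δ is not a rational square, the Galois group is not contained in A_3; it must be the full S_3 (irreducibility of the cubic rules out anything smaller).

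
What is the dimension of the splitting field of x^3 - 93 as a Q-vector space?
[K:Q] = 6

x^3 - 93 has one real root r = 93^(1/3) and two complex roots r*zeta_3, r*zeta_3^2 where zeta_3 = e^(2*pi*i/3). The splitting field is Q(r, zeta_3). [Q(r):Q] = 3 and [Q(zeta_3):Q] = 2 with gcd = 1, so [Q(r, zeta_3):Q] = 3 * 2 = 6.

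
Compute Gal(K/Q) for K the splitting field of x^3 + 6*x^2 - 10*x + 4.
Gal(K/Q) = S_3 (symmetric group of order 6)

Compute the discriminant of x^3 + (6)*x^2 + (-10)*x + (4): Δ = -608. Since Δ is not a rational square, the Galois group is not contained in A_3; it must be the full S_3 (irreducibility of the cubic rules out anything smaller).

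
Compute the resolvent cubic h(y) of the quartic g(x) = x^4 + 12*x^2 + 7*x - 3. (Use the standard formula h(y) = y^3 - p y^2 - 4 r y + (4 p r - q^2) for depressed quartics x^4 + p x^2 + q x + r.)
h(y) = y^3 - 12*y^2 + 12*y - 193

Identify coefficients: p = 12, q = 7, r = -3.
Plug into h(y) = y^3 - p y^2 - 4 r y + (4 p r - q^2):
  h(y) = y^3 - (12) y^2 - 4*(-3) y + (4*(12)*(-3) - (7)^2)
       = y^3 + (-12) y^2 + (12) y + (-193).
Simplifying: h(y) = y^3 - 12*y^2 + 12*y - 193.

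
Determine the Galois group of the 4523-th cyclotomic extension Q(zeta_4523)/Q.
|Gal(Q(zeta_4523)/Q)| = phi(4523) = 4522; group ≅ (Z/4523Z)^* ≅ Z/4522Z

The n-th cyclotomic polynomial Φ_4523(x) is the minimal polynomial of zeta_4523 over Q and has degree phi(4523) = 4522. So Q(zeta_4523) is a degree-4522 Galois extension with Galois group (Z/4523Z)^*. (Z/4523Z)^* is cyclic since 4523 is an odd prime power (or 4). Hence Gal(Q(zeta_4523)/Q) ≅ Z/4522Z.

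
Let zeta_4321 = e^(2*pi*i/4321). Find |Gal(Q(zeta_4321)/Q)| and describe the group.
|Gal(Q(zeta_4321)/Q)| = phi(4321) = 4144; group ≅ (Z/4321Z)^* ≅ Z/28Z × Z/148Z

The n-th cyclotomic polynomial Φ_4321(x) is the minimal polynomial of zeta_4321 over Q and has degree phi(4321) = 4144. So Q(zeta_4321) is a degree-4144 Galois extension with Galois group (Z/4321Z)^*. By CRT, (Z/4321Z)^* ≅ (Z/29Z)^* × (Z/149Z)^*. Each prime-power unit group is (Z/29Z)^* ≅ Z/28Z; (Z/149Z)^* ≅ Z/148Z. Hence Gal(Q(zeta_4321)/Q) ≅ Z/28Z × Z/148Z.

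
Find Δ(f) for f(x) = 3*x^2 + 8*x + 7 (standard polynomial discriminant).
Δ = -20

For a quadratic a x^2 + b x + c the discriminant is Δ = b^2 - 4ac = (8)^2 - 4*(3)*(7) = 64 - (84) = -20.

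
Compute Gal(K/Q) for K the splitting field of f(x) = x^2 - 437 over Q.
Gal(K/Q) = Z/2Z (cyclic of order 2)

x^2 - 437 is irreducible over Q since 437 is not a rational square. The splitting field Q(sqrt(437)) has degree 2 over Q, and its unique nontrivial automorphism is sqrt(437) ↦ -sqrt(437). Hence Gal(Q(sqrt(437))/Q) = Z/2Z.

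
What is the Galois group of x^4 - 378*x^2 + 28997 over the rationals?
Gal(K/Q) = V_4 (Klein four-group, Z/2Z × Z/2Z)

f factors as (x^2 - 107)(x^2 - 271), so the splitting field is K = Q(sqrt(107), sqrt(271)). The elements 107, 271, 28997 are all non-squares in Q, so sqrt(107) and sqrt(271) generate independent quadratic extensions. Thus [K:Q] = 4 and Gal(K/Q) is generated by the two order-2 automorphisms sqrt(107) ↦ -sqrt(107) and sqrt(271) ↦ -sqrt(271), giving V_4.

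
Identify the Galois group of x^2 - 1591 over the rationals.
Gal(K/Q) = Z/2Z (cyclic of order 2)

x^2 - 1591 is irreducible over Q since 1591 is not a rational square. The splitting field Q(sqrt(1591)) has degree 2 over Q, and its unique nontrivial automorphism is sqrt(1591) ↦ -sqrt(1591). Hence Gal(Q(sqrt(1591))/Q) = Z/2Z.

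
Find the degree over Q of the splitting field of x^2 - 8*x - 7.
[K:Q] = 2

The discriminant of x^2 + (-8)*x + (-7) is b^2 - 4c = 64 - (-28) = 92. Since 92 is not a perfect square in Q, the polynomial is irreducible over Q. Its two roots generate a degree-2 extension, so [K:Q] = 2.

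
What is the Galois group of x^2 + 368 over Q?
Gal(K/Q) = Z/2Z (cyclic of order 2)

x^2 + 368 is irreducible over Q since -368 is not a rational square. The splitting field Q(sqrt(-368)) has degree 2 over Q, and its unique nontrivial automorphism is sqrt(-368) ↦ -sqrt(-368). Hence Gal(Q(sqrt(-368))/Q) = Z/2Z.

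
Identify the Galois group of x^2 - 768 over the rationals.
Gal(K/Q) = Z/2Z (cyclic of order 2)

x^2 - 768 is irreducible over Q since 768 is not a rational square. The splitting field Q(sqrt(768)) has degree 2 over Q, and its unique nontrivial automorphism is sqrt(768) ↦ -sqrt(768). Hence Gal(Q(sqrt(768))/Q) = Z/2Z.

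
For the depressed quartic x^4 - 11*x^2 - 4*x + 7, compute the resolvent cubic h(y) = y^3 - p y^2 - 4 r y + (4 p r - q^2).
h(y) = y^3 + 11*y^2 - 28*y - 324

Identify coefficients: p = -11, q = -4, r = 7.
Plug into h(y) = y^3 - p y^2 - 4 r y + (4 p r - q^2):
  h(y) = y^3 - (-11) y^2 - 4*(7) y + (4*(-11)*(7) - (-4)^2)
       = y^3 + (11) y^2 + (-28) y + (-324).
Simplifying: h(y) = y^3 + 11*y^2 - 28*y - 324.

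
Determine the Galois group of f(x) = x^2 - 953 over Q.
Gal(K/Q) = Z/2Z (cyclic of order 2)

x^2 - 953 is irreducible over Q since 953 is not a rational square. The splitting field Q(sqrt(953)) has degree 2 over Q, and its unique nontrivial automorphism is sqrt(953) ↦ -sqrt(953). Hence Gal(Q(sqrt(953))/Q) = Z/2Z.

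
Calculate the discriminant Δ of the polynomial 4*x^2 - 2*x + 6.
Δ = -92

For a quadratic a x^2 + b x + c the discriminant is Δ = b^2 - 4ac = (-2)^2 - 4*(4)*(6) = 4 - (96) = -92.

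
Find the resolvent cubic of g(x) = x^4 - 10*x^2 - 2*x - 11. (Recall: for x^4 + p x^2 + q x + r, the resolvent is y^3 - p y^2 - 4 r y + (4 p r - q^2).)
h(y) = y^3 + 10*y^2 + 44*y + 436

Identify coefficients: p = -10, q = -2, r = -11.
Plug into h(y) = y^3 - p y^2 - 4 r y + (4 p r - q^2):
  h(y) = y^3 - (-10) y^2 - 4*(-11) y + (4*(-10)*(-11) - (-2)^2)
       = y^3 + (10) y^2 + (44) y + (436).
Simplifying: h(y) = y^3 + 10*y^2 + 44*y + 436.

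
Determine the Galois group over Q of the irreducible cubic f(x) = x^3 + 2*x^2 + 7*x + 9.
Gal(K/Q) = S_3 (symmetric group of order 6)

Compute the discriminant of x^3 + (2)*x^2 + (7)*x + (9): Δ = -1383. Since Δ is not a rational square, the Galois group is not contained in A_3; it must be the full S_3 (irreducibility of the cubic rules out anything smaller).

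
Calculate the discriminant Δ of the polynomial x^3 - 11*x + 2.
Δ = 5216

For a depressed cubic x^3 + p x + q the discriminant is Δ = -4 p^3 - 27 q^2 = -4*(-11)^3 - 27*(2)^2 = 5324 - 108 = 5216.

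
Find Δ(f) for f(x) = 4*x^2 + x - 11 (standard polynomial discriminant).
Δ = 177

For a quadratic a x^2 + b x + c the discriminant is Δ = b^2 - 4ac = (1)^2 - 4*(4)*(-11) = 1 - (-176) = 177.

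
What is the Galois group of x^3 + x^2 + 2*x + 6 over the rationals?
Gal(K/Q) = S_3 (symmetric group of order 6)

Compute the discriminant of x^3 + (1)*x^2 + (2)*x + (6): Δ = -808. Since Δ is not a rational square, the Galois group is not contained in A_3; it must be the full S_3 (irreducibility of the cubic rules out anything smaller).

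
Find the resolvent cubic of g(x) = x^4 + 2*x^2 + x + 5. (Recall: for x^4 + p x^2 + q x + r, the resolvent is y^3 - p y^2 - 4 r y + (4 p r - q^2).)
h(y) = y^3 - 2*y^2 - 20*y + 39

Identify coefficients: p = 2, q = 1, r = 5.
Plug into h(y) = y^3 - p y^2 - 4 r y + (4 p r - q^2):
  h(y) = y^3 - (2) y^2 - 4*(5) y + (4*(2)*(5) - (1)^2)
       = y^3 + (-2) y^2 + (-20) y + (39).
Simplifying: h(y) = y^3 - 2*y^2 - 20*y + 39.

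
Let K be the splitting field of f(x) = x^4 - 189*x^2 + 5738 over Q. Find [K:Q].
[K:Q] = 4

f factors as (x^2 - 151)(x^2 - 38); the splitting field is K = Q(sqrt(151), sqrt(38)). Since 151, 38, and 5738 are all non-squares in Q, the three subfields Q(sqrt(151)), Q(sqrt(38)), Q(sqrt(5738)) are distinct degree-2 extensions, so [K:Q] = 4 (Klein four Galois group).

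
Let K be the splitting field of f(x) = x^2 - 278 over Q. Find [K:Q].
[K:Q] = 2

The polynomial x^2 - 278 is irreducible over Q since 278 is not a perfect square. Its splitting field is Q(sqrt(278)), which has degree 2 over Q.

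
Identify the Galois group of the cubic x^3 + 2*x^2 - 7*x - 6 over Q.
Gal(K/Q) = S_3 (symmetric group of order 6)

Compute the discriminant of x^3 + (2)*x^2 + (-7)*x + (-6): Δ = 2300. Since Δ is not a rational square, the Galois group is not contained in A_3; it must be the full S_3 (irreducibility of the cubic rules out anything smaller).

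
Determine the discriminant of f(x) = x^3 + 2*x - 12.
Δ = -3920

For a depressed cubic x^3 + p x + q the discriminant is Δ = -4 p^3 - 27 q^2 = -4*(2)^3 - 27*(-12)^2 = -32 - 3888 = -3920.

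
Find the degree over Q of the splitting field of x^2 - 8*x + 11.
[K:Q] = 2

The discriminant of x^2 + (-8)*x + (11) is b^2 - 4c = 64 - (44) = 20. Since 20 is not a perfect square in Q, the polynomial is irreducible over Q. Its two roots generate a degree-2 extension, so [K:Q] = 2.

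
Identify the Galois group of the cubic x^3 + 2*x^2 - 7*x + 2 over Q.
Gal(K/Q) = S_3 (symmetric group of order 6)

Compute the discriminant of x^3 + (2)*x^2 + (-7)*x + (2): Δ = 892. Since Δ is not a rational square, the Galois group is not contained in A_3; it must be the full S_3 (irreducibility of the cubic rules out anything smaller).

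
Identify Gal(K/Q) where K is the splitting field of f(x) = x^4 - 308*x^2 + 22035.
Gal(K/Q) = V_4 (Klein four-group, Z/2Z × Z/2Z)

f factors as (x^2 - 195)(x^2 - 113), so the splitting field is K = Q(sqrt(195), sqrt(113)). The elements 195, 113, 22035 are all non-squares in Q, so sqrt(195) and sqrt(113) generate independent quadratic extensions. Thus [K:Q] = 4 and Gal(K/Q) is generated by the two order-2 automorphisms sqrt(195) ↦ -sqrt(195) and sqrt(113) ↦ -sqrt(113), giving V_4.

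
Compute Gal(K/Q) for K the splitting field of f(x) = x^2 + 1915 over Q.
Gal(K/Q) = Z/2Z (cyclic of order 2)

x^2 + 1915 is irreducible over Q since -1915 is not a rational square. The splitting field Q(sqrt(-1915)) has degree 2 over Q, and its unique nontrivial automorphism is sqrt(-1915) ↦ -sqrt(-1915). Hence Gal(Q(sqrt(-1915))/Q) = Z/2Z.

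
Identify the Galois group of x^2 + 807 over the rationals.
Gal(K/Q) = Z/2Z (cyclic of order 2)

x^2 + 807 is irreducible over Q since -807 is not a rational square. The splitting field Q(sqrt(-807)) has degree 2 over Q, and its unique nontrivial automorphism is sqrt(-807) ↦ -sqrt(-807). Hence Gal(Q(sqrt(-807))/Q) = Z/2Z.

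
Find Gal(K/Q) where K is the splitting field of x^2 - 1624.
Gal(K/Q) = Z/2Z (cyclic of order 2)

x^2 - 1624 is irreducible over Q since 1624 is not a rational square. The splitting field Q(sqrt(1624)) has degree 2 over Q, and its unique nontrivial automorphism is sqrt(1624) ↦ -sqrt(1624). Hence Gal(Q(sqrt(1624))/Q) = Z/2Z.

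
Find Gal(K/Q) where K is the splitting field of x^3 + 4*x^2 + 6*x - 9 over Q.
Gal(K/Q) = S_3 (symmetric group of order 6)

Compute the discriminant of x^3 + (4)*x^2 + (6)*x + (-9): Δ = -4059. Since Δ is not a rational square, the Galois group is not contained in A_3; it must be the full S_3 (irreducibility of the cubic rules out anything smaller).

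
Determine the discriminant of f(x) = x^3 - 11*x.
Δ = 5324

For a depressed cubic x^3 + p x + q the discriminant is Δ = -4 p^3 - 27 q^2 = -4*(-11)^3 - 27*(0)^2 = 5324 - 0 = 5324.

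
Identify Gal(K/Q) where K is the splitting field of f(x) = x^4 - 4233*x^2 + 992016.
Gal(K/Q) = Z/2Z (cyclic of order 2)

f factors as (x^2 - 249)(x^2 - 3984), so the splitting field is K = Q(sqrt(249), sqrt(3984)). The squarefree part of 249 is 249 and the squarefree part of 3984 is also 249, so sqrt(249) and sqrt(3984) are both rational multiples of sqrt(249). Hence Q(sqrt(249)) = Q(sqrt(3984)) = Q(sqrt(249)), and the splitting field collapses to a single degree-2 extension with Galois group Z/2Z.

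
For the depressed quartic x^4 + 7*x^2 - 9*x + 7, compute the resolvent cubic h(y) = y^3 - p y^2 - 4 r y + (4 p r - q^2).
h(y) = y^3 - 7*y^2 - 28*y + 115

Identify coefficients: p = 7, q = -9, r = 7.
Plug into h(y) = y^3 - p y^2 - 4 r y + (4 p r - q^2):
  h(y) = y^3 - (7) y^2 - 4*(7) y + (4*(7)*(7) - (-9)^2)
       = y^3 + (-7) y^2 + (-28) y + (115).
Simplifying: h(y) = y^3 - 7*y^2 - 28*y + 115.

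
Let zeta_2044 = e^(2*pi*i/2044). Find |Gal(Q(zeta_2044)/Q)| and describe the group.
|Gal(Q(zeta_2044)/Q)| = phi(2044) = 864; group ≅ (Z/2044Z)^* ≅ Z/2Z × Z/6Z × Z/72Z

The n-th cyclotomic polynomial Φ_2044(x) is the minimal polynomial of zeta_2044 over Q and has degree phi(2044) = 864. So Q(zeta_2044) is a degree-864 Galois extension with Galois group (Z/2044Z)^*. By CRT, (Z/2044Z)^* ≅ (Z/4Z)^* × (Z/7Z)^* × (Z/73Z)^*. Each prime-power unit group is (Z/4Z)^* ≅ Z/2Z; (Z/7Z)^* ≅ Z/6Z; (Z/73Z)^* ≅ Z/72Z. Hence Gal(Q(zeta_2044)/Q) ≅ Z/2Z × Z/6Z × Z/72Z.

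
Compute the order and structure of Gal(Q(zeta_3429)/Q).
|Gal(Q(zeta_3429)/Q)| = phi(3429) = 2268; group ≅ (Z/3429Z)^* ≅ Z/18Z × Z/126Z

The n-th cyclotomic polynomial Φ_3429(x) is the minimal polynomial of zeta_3429 over Q and has degree phi(3429) = 2268. So Q(zeta_3429) is a degree-2268 Galois extension with Galois group (Z/3429Z)^*. By CRT, (Z/3429Z)^* ≅ (Z/27Z)^* × (Z/127Z)^*. Each prime-power unit group is (Z/27Z)^* ≅ Z/18Z; (Z/127Z)^* ≅ Z/126Z. Hence Gal(Q(zeta_3429)/Q) ≅ Z/18Z × Z/126Z.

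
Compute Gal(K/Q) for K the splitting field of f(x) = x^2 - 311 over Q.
Gal(K/Q) = Z/2Z (cyclic of order 2)

x^2 - 311 is irreducible over Q since 311 is not a rational square. The splitting field Q(sqrt(311)) has degree 2 over Q, and its unique nontrivial automorphism is sqrt(311) ↦ -sqrt(311). Hence Gal(Q(sqrt(311))/Q) = Z/2Z.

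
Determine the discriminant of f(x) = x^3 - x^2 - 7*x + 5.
Δ = 1396

For x^3 + a x^2 + b x + c the discriminant is Δ = 18 a b c - 4 a^3 c + a^2 b^2 - 4 b^3 - 27 c^2.
Plug a = -1, b = -7, c = 5:
  18*(-1)*(-7)*(5) - 4*(-1)^3*(5) + (-1)^2*(-7)^2 - 4*(-7)^3 - 27*(5)^2
  = 630 + (20) + 49 + (1372) + (-675)
  = 1396.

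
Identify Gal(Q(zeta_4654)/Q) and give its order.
|Gal(Q(zeta_4654)/Q)| = phi(4654) = 2136; group ≅ (Z/4654Z)^* ≅ Z/12Z × Z/178Z

The n-th cyclotomic polynomial Φ_4654(x) is the minimal polynomial of zeta_4654 over Q and has degree phi(4654) = 2136. So Q(zeta_4654) is a degree-2136 Galois extension with Galois group (Z/4654Z)^*. By CRT, (Z/4654Z)^* ≅ (Z/2Z)^* × (Z/13Z)^* × (Z/179Z)^*. Each prime-power unit group is (Z/2Z)^* ≅ trivial group (order 1); (Z/13Z)^* ≅ Z/12Z; (Z/179Z)^* ≅ Z/178Z. Hence Gal(Q(zeta_4654)/Q) ≅ Z/12Z × Z/178Z.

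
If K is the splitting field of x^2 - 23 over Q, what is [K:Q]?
[K:Q] = 2

The polynomial x^2 - 23 is irreducible over Q since 23 is not a perfect square. Its splitting field is Q(sqrt(23)), which has degree 2 over Q.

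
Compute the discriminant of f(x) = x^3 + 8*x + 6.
Δ = -3020

For a depressed cubic x^3 + p x + q the discriminant is Δ = -4 p^3 - 27 q^2 = -4*(8)^3 - 27*(6)^2 = -2048 - 972 = -3020.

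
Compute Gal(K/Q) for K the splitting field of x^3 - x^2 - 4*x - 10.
Gal(K/Q) = S_3 (symmetric group of order 6)

Compute the discriminant of x^3 + (-1)*x^2 + (-4)*x + (-10): Δ = -3188. Since Δ is not a rational square, the Galois group is not contained in A_3; it must be the full S_3 (irreducibility of the cubic rules out anything smaller).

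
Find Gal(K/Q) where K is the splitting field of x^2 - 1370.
Gal(K/Q) = Z/2Z (cyclic of order 2)

x^2 - 1370 is irreducible over Q since 1370 is not a rational square. The splitting field Q(sqrt(1370)) has degree 2 over Q, and its unique nontrivial automorphism is sqrt(1370) ↦ -sqrt(1370). Hence Gal(Q(sqrt(1370))/Q) = Z/2Z.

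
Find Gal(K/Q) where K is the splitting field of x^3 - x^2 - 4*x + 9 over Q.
Gal(K/Q) = S_3 (symmetric group of order 6)

Compute the discriminant of x^3 + (-1)*x^2 + (-4)*x + (9): Δ = -1231. Since Δ is not a rational square, the Galois group is not contained in A_3; it must be the full S_3 (irreducibility of the cubic rules out anything smaller).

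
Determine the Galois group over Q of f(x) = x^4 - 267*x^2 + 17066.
Gal(K/Q) = V_4 (Klein four-group, Z/2Z × Z/2Z)

f factors as (x^2 - 106)(x^2 - 161), so the splitting field is K = Q(sqrt(106), sqrt(161)). The elements 106, 161, 17066 are all non-squares in Q, so sqrt(106) and sqrt(161) generate independent quadratic extensions. Thus [K:Q] = 4 and Gal(K/Q) is generated by the two order-2 automorphisms sqrt(106) ↦ -sqrt(106) and sqrt(161) ↦ -sqrt(161), giving V_4.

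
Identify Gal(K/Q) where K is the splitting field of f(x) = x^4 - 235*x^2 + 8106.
Gal(K/Q) = V_4 (Klein four-group, Z/2Z × Z/2Z)

f factors as (x^2 - 42)(x^2 - 193), so the splitting field is K = Q(sqrt(42), sqrt(193)). The elements 42, 193, 8106 are all non-squares in Q, so sqrt(42) and sqrt(193) generate independent quadratic extensions. Thus [K:Q] = 4 and Gal(K/Q) is generated by the two order-2 automorphisms sqrt(42) ↦ -sqrt(42) and sqrt(193) ↦ -sqrt(193), giving V_4.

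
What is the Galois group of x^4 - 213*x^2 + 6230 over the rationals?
Gal(K/Q) = V_4 (Klein four-group, Z/2Z × Z/2Z)

f factors as (x^2 - 35)(x^2 - 178), so the splitting field is K = Q(sqrt(35), sqrt(178)). The elements 35, 178, 6230 are all non-squares in Q, so sqrt(35) and sqrt(178) generate independent quadratic extensions. Thus [K:Q] = 4 and Gal(K/Q) is generated by the two order-2 automorphisms sqrt(35) ↦ -sqrt(35) and sqrt(178) ↦ -sqrt(178), giving V_4.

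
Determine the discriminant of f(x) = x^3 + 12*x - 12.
Δ = -10800

For a depressed cubic x^3 + p x + q the discriminant is Δ = -4 p^3 - 27 q^2 = -4*(12)^3 - 27*(-12)^2 = -6912 - 3888 = -10800.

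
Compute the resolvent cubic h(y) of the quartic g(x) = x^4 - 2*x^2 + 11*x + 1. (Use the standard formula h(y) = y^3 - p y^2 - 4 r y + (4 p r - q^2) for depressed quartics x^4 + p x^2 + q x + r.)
h(y) = y^3 + 2*y^2 - 4*y - 129

Identify coefficients: p = -2, q = 11, r = 1.
Plug into h(y) = y^3 - p y^2 - 4 r y + (4 p r - q^2):
  h(y) = y^3 - (-2) y^2 - 4*(1) y + (4*(-2)*(1) - (11)^2)
       = y^3 + (2) y^2 + (-4) y + (-129).
Simplifying: h(y) = y^3 + 2*y^2 - 4*y - 129.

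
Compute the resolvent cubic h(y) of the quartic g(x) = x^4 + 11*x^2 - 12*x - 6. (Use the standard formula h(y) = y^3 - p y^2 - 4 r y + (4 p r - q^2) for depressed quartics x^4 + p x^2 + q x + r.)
h(y) = y^3 - 11*y^2 + 24*y - 408

Identify coefficients: p = 11, q = -12, r = -6.
Plug into h(y) = y^3 - p y^2 - 4 r y + (4 p r - q^2):
  h(y) = y^3 - (11) y^2 - 4*(-6) y + (4*(11)*(-6) - (-12)^2)
       = y^3 + (-11) y^2 + (24) y + (-408).
Simplifying: h(y) = y^3 - 11*y^2 + 24*y - 408.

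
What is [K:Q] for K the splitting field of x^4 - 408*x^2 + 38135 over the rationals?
[K:Q] = 4

f factors as (x^2 - 263)(x^2 - 145); the splitting field is K = Q(sqrt(263), sqrt(145)). Since 263, 145, and 38135 are all non-squares in Q, the three subfields Q(sqrt(263)), Q(sqrt(145)), Q(sqrt(38135)) are distinct degree-2 extensions, so [K:Q] = 4 (Klein four Galois group).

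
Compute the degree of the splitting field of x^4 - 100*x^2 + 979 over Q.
[K:Q] = 4

f factors as (x^2 - 89)(x^2 - 11); the splitting field is K = Q(sqrt(89), sqrt(11)). Since 89, 11, and 979 are all non-squares in Q, the three subfields Q(sqrt(89)), Q(sqrt(11)), Q(sqrt(979)) are distinct degree-2 extensions, so [K:Q] = 4 (Klein four Galois group).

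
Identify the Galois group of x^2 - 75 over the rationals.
Gal(K/Q) = Z/2Z (cyclic of order 2)

x^2 - 75 is irreducible over Q since 75 is not a rational square. The splitting field Q(sqrt(75)) has degree 2 over Q, and its unique nontrivial automorphism is sqrt(75) ↦ -sqrt(75). Hence Gal(Q(sqrt(75))/Q) = Z/2Z.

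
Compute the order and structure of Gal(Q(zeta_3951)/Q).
|Gal(Q(zeta_3951)/Q)| = phi(3951) = 2628; group ≅ (Z/3951Z)^* ≅ Z/6Z × Z/438Z

The n-th cyclotomic polynomial Φ_3951(x) is the minimal polynomial of zeta_3951 over Q and has degree phi(3951) = 2628. So Q(zeta_3951) is a degree-2628 Galois extension with Galois group (Z/3951Z)^*. By CRT, (Z/3951Z)^* ≅ (Z/9Z)^* × (Z/439Z)^*. Each prime-power unit group is (Z/9Z)^* ≅ Z/6Z; (Z/439Z)^* ≅ Z/438Z. Hence Gal(Q(zeta_3951)/Q) ≅ Z/6Z × Z/438Z.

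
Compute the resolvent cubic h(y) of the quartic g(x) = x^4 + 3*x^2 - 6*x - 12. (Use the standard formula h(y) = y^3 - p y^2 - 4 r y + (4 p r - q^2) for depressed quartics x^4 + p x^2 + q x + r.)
h(y) = y^3 - 3*y^2 + 48*y - 180

Identify coefficients: p = 3, q = -6, r = -12.
Plug into h(y) = y^3 - p y^2 - 4 r y + (4 p r - q^2):
  h(y) = y^3 - (3) y^2 - 4*(-12) y + (4*(3)*(-12) - (-6)^2)
       = y^3 + (-3) y^2 + (48) y + (-180).
Simplifying: h(y) = y^3 - 3*y^2 + 48*y - 180.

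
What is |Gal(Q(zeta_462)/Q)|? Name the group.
|Gal(Q(zeta_462)/Q)| = phi(462) = 120; group ≅ (Z/462Z)^* ≅ Z/2Z × Z/6Z × Z/10Z

The n-th cyclotomic polynomial Φ_462(x) is the minimal polynomial of zeta_462 over Q and has degree phi(462) = 120. So Q(zeta_462) is a degree-120 Galois extension with Galois group (Z/462Z)^*. By CRT, (Z/462Z)^* ≅ (Z/2Z)^* × (Z/3Z)^* × (Z/7Z)^* × (Z/11Z)^*. Each prime-power unit group is (Z/2Z)^* ≅ trivial group (order 1); (Z/3Z)^* ≅ Z/2Z; (Z/7Z)^* ≅ Z/6Z; (Z/11Z)^* ≅ Z/10Z. Hence Gal(Q(zeta_462)/Q) ≅ Z/2Z × Z/6Z × Z/10Z.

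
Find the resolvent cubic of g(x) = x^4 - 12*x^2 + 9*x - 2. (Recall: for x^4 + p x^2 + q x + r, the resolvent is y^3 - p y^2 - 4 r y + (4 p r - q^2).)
h(y) = y^3 + 12*y^2 + 8*y + 15

Identify coefficients: p = -12, q = 9, r = -2.
Plug into h(y) = y^3 - p y^2 - 4 r y + (4 p r - q^2):
  h(y) = y^3 - (-12) y^2 - 4*(-2) y + (4*(-12)*(-2) - (9)^2)
       = y^3 + (12) y^2 + (8) y + (15).
Simplifying: h(y) = y^3 + 12*y^2 + 8*y + 15.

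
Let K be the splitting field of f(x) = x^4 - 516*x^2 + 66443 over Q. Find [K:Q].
[K:Q] = 4

f factors as (x^2 - 247)(x^2 - 269); the splitting field is K = Q(sqrt(247), sqrt(269)). Since 247, 269, and 66443 are all non-squares in Q, the three subfields Q(sqrt(247)), Q(sqrt(269)), Q(sqrt(66443)) are distinct degree-2 extensions, so [K:Q] = 4 (Klein four Galois group).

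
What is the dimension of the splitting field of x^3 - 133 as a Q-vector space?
[K:Q] = 6

x^3 - 133 has one real root r = 133^(1/3) and two complex roots r*zeta_3, r*zeta_3^2 where zeta_3 = e^(2*pi*i/3). The splitting field is Q(r, zeta_3). [Q(r):Q] = 3 and [Q(zeta_3):Q] = 2 with gcd = 1, so [Q(r, zeta_3):Q] = 3 * 2 = 6.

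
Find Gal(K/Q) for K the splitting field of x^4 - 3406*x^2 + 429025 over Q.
Gal(K/Q) = Z/2Z (cyclic of order 2)

f factors as (x^2 - 131)(x^2 - 3275), so the splitting field is K = Q(sqrt(131), sqrt(3275)). The squarefree part of 131 is 131 and the squarefree part of 3275 is also 131, so sqrt(131) and sqrt(3275) are both rational multiples of sqrt(131). Hence Q(sqrt(131)) = Q(sqrt(3275)) = Q(sqrt(131)), and the splitting field collapses to a single degree-2 extension with Galois group Z/2Z.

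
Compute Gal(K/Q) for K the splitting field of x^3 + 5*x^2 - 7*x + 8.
Gal(K/Q) = S_3 (symmetric group of order 6)

Compute the discriminant of x^3 + (5)*x^2 + (-7)*x + (8): Δ = -8171. Since Δ is not a rational square, the Galois group is not contained in A_3; it must be the full S_3 (irreducibility of the cubic rules out anything smaller).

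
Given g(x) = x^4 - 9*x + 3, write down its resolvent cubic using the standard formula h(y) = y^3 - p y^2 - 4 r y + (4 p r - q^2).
h(y) = y^3 - 12*y - 81

Identify coefficients: p = 0, q = -9, r = 3.
Plug into h(y) = y^3 - p y^2 - 4 r y + (4 p r - q^2):
  h(y) = y^3 - (0) y^2 - 4*(3) y + (4*(0)*(3) - (-9)^2)
       = y^3 + (0) y^2 + (-12) y + (-81).
Simplifying: h(y) = y^3 - 12*y - 81.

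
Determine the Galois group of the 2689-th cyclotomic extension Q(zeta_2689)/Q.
|Gal(Q(zeta_2689)/Q)| = phi(2689) = 2688; group ≅ (Z/2689Z)^* ≅ Z/2688Z

The n-th cyclotomic polynomial Φ_2689(x) is the minimal polynomial of zeta_2689 over Q and has degree phi(2689) = 2688. So Q(zeta_2689) is a degree-2688 Galois extension with Galois group (Z/2689Z)^*. (Z/2689Z)^* is cyclic since 2689 is an odd prime power (or 4). Hence Gal(Q(zeta_2689)/Q) ≅ Z/2688Z.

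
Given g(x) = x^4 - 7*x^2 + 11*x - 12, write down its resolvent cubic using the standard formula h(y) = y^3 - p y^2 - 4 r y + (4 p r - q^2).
h(y) = y^3 + 7*y^2 + 48*y + 215

Identify coefficients: p = -7, q = 11, r = -12.
Plug into h(y) = y^3 - p y^2 - 4 r y + (4 p r - q^2):
  h(y) = y^3 - (-7) y^2 - 4*(-12) y + (4*(-7)*(-12) - (11)^2)
       = y^3 + (7) y^2 + (48) y + (215).
Simplifying: h(y) = y^3 + 7*y^2 + 48*y + 215.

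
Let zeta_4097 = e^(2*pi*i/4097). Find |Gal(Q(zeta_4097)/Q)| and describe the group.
|Gal(Q(zeta_4097)/Q)| = phi(4097) = 3840; group ≅ (Z/4097Z)^* ≅ Z/16Z × Z/240Z

The n-th cyclotomic polynomial Φ_4097(x) is the minimal polynomial of zeta_4097 over Q and has degree phi(4097) = 3840. So Q(zeta_4097) is a degree-3840 Galois extension with Galois group (Z/4097Z)^*. By CRT, (Z/4097Z)^* ≅ (Z/17Z)^* × (Z/241Z)^*. Each prime-power unit group is (Z/17Z)^* ≅ Z/16Z; (Z/241Z)^* ≅ Z/240Z. Hence Gal(Q(zeta_4097)/Q) ≅ Z/16Z × Z/240Z.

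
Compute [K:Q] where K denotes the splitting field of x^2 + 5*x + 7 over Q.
[K:Q] = 2

The discriminant of x^2 + (5)*x + (7) is b^2 - 4c = 25 - (28) = -3. Since -3 is not a perfect square in Q, the polynomial is irreducible over Q. Its two roots generate a degree-2 extension, so [K:Q] = 2.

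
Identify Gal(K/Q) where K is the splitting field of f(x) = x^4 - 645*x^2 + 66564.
Gal(K/Q) = Z/2Z (cyclic of order 2)

f factors as (x^2 - 516)(x^2 - 129), so the splitting field is K = Q(sqrt(516), sqrt(129)). The squarefree part of 516 is 129 and the squarefree part of 129 is also 129, so sqrt(516) and sqrt(129) are both rational multiples of sqrt(129). Hence Q(sqrt(516)) = Q(sqrt(129)) = Q(sqrt(129)), and the splitting field collapses to a single degree-2 extension with Galois group Z/2Z.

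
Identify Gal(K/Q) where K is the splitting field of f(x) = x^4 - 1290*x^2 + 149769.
Gal(K/Q) = Z/2Z (cyclic of order 2)

f factors as (x^2 - 1161)(x^2 - 129), so the splitting field is K = Q(sqrt(1161), sqrt(129)). The squarefree part of 1161 is 129 and the squarefree part of 129 is also 129, so sqrt(1161) and sqrt(129) are both rational multiples of sqrt(129). Hence Q(sqrt(1161)) = Q(sqrt(129)) = Q(sqrt(129)), and the splitting field collapses to a single degree-2 extension with Galois group Z/2Z.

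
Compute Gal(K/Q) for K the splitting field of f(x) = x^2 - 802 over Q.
Gal(K/Q) = Z/2Z (cyclic of order 2)

x^2 - 802 is irreducible over Q since 802 is not a rational square. The splitting field Q(sqrt(802)) has degree 2 over Q, and its unique nontrivial automorphism is sqrt(802) ↦ -sqrt(802). Hence Gal(Q(sqrt(802))/Q) = Z/2Z.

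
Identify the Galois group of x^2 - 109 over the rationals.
Gal(K/Q) = Z/2Z (cyclic of order 2)

x^2 - 109 is irreducible over Q since 109 is not a rational square. The splitting field Q(sqrt(109)) has degree 2 over Q, and its unique nontrivial automorphism is sqrt(109) ↦ -sqrt(109). Hence Gal(Q(sqrt(109))/Q) = Z/2Z.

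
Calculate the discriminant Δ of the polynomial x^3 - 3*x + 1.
Δ = 81

For a depressed cubic x^3 + p x + q the discriminant is Δ = -4 p^3 - 27 q^2 = -4*(-3)^3 - 27*(1)^2 = 108 - 27 = 81.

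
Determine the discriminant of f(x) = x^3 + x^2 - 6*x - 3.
Δ = 993

For x^3 + a x^2 + b x + c the discriminant is Δ = 18 a b c - 4 a^3 c + a^2 b^2 - 4 b^3 - 27 c^2.
Plug a = 1, b = -6, c = -3:
  18*(1)*(-6)*(-3) - 4*(1)^3*(-3) + (1)^2*(-6)^2 - 4*(-6)^3 - 27*(-3)^2
  = 324 + (12) + 36 + (864) + (-243)
  = 993.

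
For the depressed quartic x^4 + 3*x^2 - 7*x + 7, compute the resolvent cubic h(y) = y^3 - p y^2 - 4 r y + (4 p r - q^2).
h(y) = y^3 - 3*y^2 - 28*y + 35

Identify coefficients: p = 3, q = -7, r = 7.
Plug into h(y) = y^3 - p y^2 - 4 r y + (4 p r - q^2):
  h(y) = y^3 - (3) y^2 - 4*(7) y + (4*(3)*(7) - (-7)^2)
       = y^3 + (-3) y^2 + (-28) y + (35).
Simplifying: h(y) = y^3 - 3*y^2 - 28*y + 35.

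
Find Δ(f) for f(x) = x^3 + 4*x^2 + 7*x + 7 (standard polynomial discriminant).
Δ = -175

For x^3 + a x^2 + b x + c the discriminant is Δ = 18 a b c - 4 a^3 c + a^2 b^2 - 4 b^3 - 27 c^2.
Plug a = 4, b = 7, c = 7:
  18*(4)*(7)*(7) - 4*(4)^3*(7) + (4)^2*(7)^2 - 4*(7)^3 - 27*(7)^2
  = 3528 + (-1792) + 784 + (-1372) + (-1323)
  = -175.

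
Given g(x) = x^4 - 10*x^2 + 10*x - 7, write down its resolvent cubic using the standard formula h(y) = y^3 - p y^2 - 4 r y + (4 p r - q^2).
h(y) = y^3 + 10*y^2 + 28*y + 180

Identify coefficients: p = -10, q = 10, r = -7.
Plug into h(y) = y^3 - p y^2 - 4 r y + (4 p r - q^2):
  h(y) = y^3 - (-10) y^2 - 4*(-7) y + (4*(-10)*(-7) - (10)^2)
       = y^3 + (10) y^2 + (28) y + (180).
Simplifying: h(y) = y^3 + 10*y^2 + 28*y + 180.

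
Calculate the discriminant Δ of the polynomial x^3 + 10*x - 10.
Δ = -6700

For a depressed cubic x^3 + p x + q the discriminant is Δ = -4 p^3 - 27 q^2 = -4*(10)^3 - 27*(-10)^2 = -4000 - 2700 = -6700.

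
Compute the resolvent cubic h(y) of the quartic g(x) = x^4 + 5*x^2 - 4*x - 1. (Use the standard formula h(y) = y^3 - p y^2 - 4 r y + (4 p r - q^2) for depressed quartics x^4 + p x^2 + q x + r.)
h(y) = y^3 - 5*y^2 + 4*y - 36

Identify coefficients: p = 5, q = -4, r = -1.
Plug into h(y) = y^3 - p y^2 - 4 r y + (4 p r - q^2):
  h(y) = y^3 - (5) y^2 - 4*(-1) y + (4*(5)*(-1) - (-4)^2)
       = y^3 + (-5) y^2 + (4) y + (-36).
Simplifying: h(y) = y^3 - 5*y^2 + 4*y - 36.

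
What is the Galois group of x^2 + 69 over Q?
Gal(K/Q) = Z/2Z (cyclic of order 2)

x^2 + 69 is irreducible over Q since -69 is not a rational square. The splitting field Q(sqrt(-69)) has degree 2 over Q, and its unique nontrivial automorphism is sqrt(-69) ↦ -sqrt(-69). Hence Gal(Q(sqrt(-69))/Q) = Z/2Z.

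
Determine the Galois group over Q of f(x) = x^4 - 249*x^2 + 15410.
Gal(K/Q) = V_4 (Klein four-group, Z/2Z × Z/2Z)

f factors as (x^2 - 115)(x^2 - 134), so the splitting field is K = Q(sqrt(115), sqrt(134)). The elements 115, 134, 15410 are all non-squares in Q, so sqrt(115) and sqrt(134) generate independent quadratic extensions. Thus [K:Q] = 4 and Gal(K/Q) is generated by the two order-2 automorphisms sqrt(115) ↦ -sqrt(115) and sqrt(134) ↦ -sqrt(134), giving V_4.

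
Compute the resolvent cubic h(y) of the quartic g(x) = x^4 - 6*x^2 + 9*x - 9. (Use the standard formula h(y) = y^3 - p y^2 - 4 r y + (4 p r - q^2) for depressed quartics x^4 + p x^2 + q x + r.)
h(y) = y^3 + 6*y^2 + 36*y + 135

Identify coefficients: p = -6, q = 9, r = -9.
Plug into h(y) = y^3 - p y^2 - 4 r y + (4 p r - q^2):
  h(y) = y^3 - (-6) y^2 - 4*(-9) y + (4*(-6)*(-9) - (9)^2)
       = y^3 + (6) y^2 + (36) y + (135).
Simplifying: h(y) = y^3 + 6*y^2 + 36*y + 135.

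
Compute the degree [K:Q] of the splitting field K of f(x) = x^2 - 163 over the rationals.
[K:Q] = 2

The polynomial x^2 - 163 is irreducible over Q since 163 is not a perfect square. Its splitting field is Q(sqrt(163)), which has degree 2 over Q.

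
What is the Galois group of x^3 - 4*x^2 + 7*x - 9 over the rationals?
Gal(K/Q) = S_3 (symmetric group of order 6)

Compute the discriminant of x^3 + (-4)*x^2 + (7)*x + (-9): Δ = -543. Since Δ is not a rational square, the Galois group is not contained in A_3; it must be the full S_3 (irreducibility of the cubic rules out anything smaller).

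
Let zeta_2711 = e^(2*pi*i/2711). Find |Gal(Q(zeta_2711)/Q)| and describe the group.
|Gal(Q(zeta_2711)/Q)| = phi(2711) = 2710; group ≅ (Z/2711Z)^* ≅ Z/2710Z

The n-th cyclotomic polynomial Φ_2711(x) is the minimal polynomial of zeta_2711 over Q and has degree phi(2711) = 2710. So Q(zeta_2711) is a degree-2710 Galois extension with Galois group (Z/2711Z)^*. (Z/2711Z)^* is cyclic since 2711 is an odd prime power (or 4). Hence Gal(Q(zeta_2711)/Q) ≅ Z/2710Z.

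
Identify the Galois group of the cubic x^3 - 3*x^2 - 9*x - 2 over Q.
Gal(K/Q) = S_3 (symmetric group of order 6)

Compute the discriminant of x^3 + (-3)*x^2 + (-9)*x + (-2): Δ = 2349. Since Δ is not a rational square, the Galois group is not contained in A_3; it must be the full S_3 (irreducibility of the cubic rules out anything smaller).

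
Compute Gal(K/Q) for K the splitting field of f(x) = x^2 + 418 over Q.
Gal(K/Q) = Z/2Z (cyclic of order 2)

x^2 + 418 is irreducible over Q since -418 is not a rational square. The splitting field Q(sqrt(-418)) has degree 2 over Q, and its unique nontrivial automorphism is sqrt(-418) ↦ -sqrt(-418). Hence Gal(Q(sqrt(-418))/Q) = Z/2Z.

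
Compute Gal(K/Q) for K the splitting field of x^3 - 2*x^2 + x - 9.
Gal(K/Q) = S_3 (symmetric group of order 6)

Compute the discriminant of x^3 + (-2)*x^2 + (1)*x + (-9): Δ = -2151. Since Δ is not a rational square, the Galois group is not contained in A_3; it must be the full S_3 (irreducibility of the cubic rules out anything smaller).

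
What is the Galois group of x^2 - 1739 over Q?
Gal(K/Q) = Z/2Z (cyclic of order 2)

x^2 - 1739 is irreducible over Q since 1739 is not a rational square. The splitting field Q(sqrt(1739)) has degree 2 over Q, and its unique nontrivial automorphism is sqrt(1739) ↦ -sqrt(1739). Hence Gal(Q(sqrt(1739))/Q) = Z/2Z.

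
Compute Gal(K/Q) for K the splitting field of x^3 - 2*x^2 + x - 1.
Gal(K/Q) = S_3 (symmetric group of order 6)

Compute the discriminant of x^3 + (-2)*x^2 + (1)*x + (-1): Δ = -23. Since Δ is not a rational square, the Galois group is not contained in A_3; it must be the full S_3 (irreducibility of the cubic rules out anything smaller).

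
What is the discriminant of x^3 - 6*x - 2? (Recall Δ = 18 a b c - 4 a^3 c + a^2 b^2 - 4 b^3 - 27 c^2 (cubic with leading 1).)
Δ = 756

For x^3 + a x^2 + b x + c the discriminant is Δ = 18 a b c - 4 a^3 c + a^2 b^2 - 4 b^3 - 27 c^2.
Plug a = 0, b = -6, c = -2:
  18*(0)*(-6)*(-2) - 4*(0)^3*(-2) + (0)^2*(-6)^2 - 4*(-6)^3 - 27*(-2)^2
  = 0 + (0) + 0 + (864) + (-108)
  = 756.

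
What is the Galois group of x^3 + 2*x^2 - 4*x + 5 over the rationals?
Gal(K/Q) = S_3 (symmetric group of order 6)

Compute the discriminant of x^3 + (2)*x^2 + (-4)*x + (5): Δ = -1235. Since Δ is not a rational square, the Galois group is not contained in A_3; it must be the full S_3 (irreducibility of the cubic rules out anything smaller).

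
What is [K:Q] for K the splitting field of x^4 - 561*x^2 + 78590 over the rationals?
[K:Q] = 4

f factors as (x^2 - 271)(x^2 - 290); the splitting field is K = Q(sqrt(271), sqrt(290)). Since 271, 290, and 78590 are all non-squares in Q, the three subfields Q(sqrt(271)), Q(sqrt(290)), Q(sqrt(78590)) are distinct degree-2 extensions, so [K:Q] = 4 (Klein four Galois group).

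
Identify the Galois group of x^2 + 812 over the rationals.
Gal(K/Q) = Z/2Z (cyclic of order 2)

x^2 + 812 is irreducible over Q since -812 is not a rational square. The splitting field Q(sqrt(-812)) has degree 2 over Q, and its unique nontrivial automorphism is sqrt(-812) ↦ -sqrt(-812). Hence Gal(Q(sqrt(-812))/Q) = Z/2Z.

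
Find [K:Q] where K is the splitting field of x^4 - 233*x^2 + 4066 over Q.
[K:Q] = 4

f factors as (x^2 - 214)(x^2 - 19); the splitting field is K = Q(sqrt(214), sqrt(19)). Since 214, 19, and 4066 are all non-squares in Q, the three subfields Q(sqrt(214)), Q(sqrt(19)), Q(sqrt(4066)) are distinct degree-2 extensions, so [K:Q] = 4 (Klein four Galois group).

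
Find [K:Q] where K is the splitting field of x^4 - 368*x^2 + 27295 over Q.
[K:Q] = 4

f factors as (x^2 - 265)(x^2 - 103); the splitting field is K = Q(sqrt(265), sqrt(103)). Since 265, 103, and 27295 are all non-squares in Q, the three subfields Q(sqrt(265)), Q(sqrt(103)), Q(sqrt(27295)) are distinct degree-2 extensions, so [K:Q] = 4 (Klein four Galois group).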